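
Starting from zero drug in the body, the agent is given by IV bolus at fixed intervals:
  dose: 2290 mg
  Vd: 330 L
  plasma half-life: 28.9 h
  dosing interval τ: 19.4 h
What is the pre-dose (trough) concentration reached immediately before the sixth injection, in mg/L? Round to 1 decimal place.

10.6 mg/L

C₀ per dose = Dose / Vd = 2290 / 330 = 6.939 mg/L
k = ln2 / t½ = 0.693147 / 28.9 = 0.02398 h⁻¹
Fraction remaining after one interval: r = e^(−kτ) = e^(−0.02398 × 19.4) = 0.6280
Before dose 6, 5 doses have been given (aged 1τ, 2τ, 3τ, 4τ, 5τ).
C_trough = C₀ × (r + r² + … + r^5) = C₀ × r(1−r^5)/(1−r)
        = 6.939 × 0.6280 × (1 − 0.09768) / (1 − 0.6280) = 10.57 mg/L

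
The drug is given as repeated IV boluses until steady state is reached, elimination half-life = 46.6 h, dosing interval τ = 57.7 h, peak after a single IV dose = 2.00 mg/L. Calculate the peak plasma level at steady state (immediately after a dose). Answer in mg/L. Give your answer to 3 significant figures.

3.47 mg/L

k = ln2 / t½ = 0.693147 / 46.6 = 0.01487 h⁻¹
e^(−kτ) = e^(−0.01487 × 57.7) = 0.4240
Accumulation ratio R = 1 / (1 − e^(−kτ)) = 1 / (1 − 0.4240) = 1.736
Steady-state peak = C₀ × R = 2.00 × 1.736 = 3.472 mg/L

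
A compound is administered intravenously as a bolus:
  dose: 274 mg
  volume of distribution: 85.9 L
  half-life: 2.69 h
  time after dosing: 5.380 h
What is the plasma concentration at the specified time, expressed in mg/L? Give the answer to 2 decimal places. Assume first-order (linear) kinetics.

0.80 mg/L

C₀ = Dose / Vd = 274.0 / 85.9 = 3.190 mg/L
k = ln2 / t½ = 0.693147 / 2.69 = 0.2577 h⁻¹
t / t½ = 5.380 / 2.69 = 2 half-lives
C = C₀ × (1/2)^2 = 3.190 × 0.2500 = 0.7975 mg/L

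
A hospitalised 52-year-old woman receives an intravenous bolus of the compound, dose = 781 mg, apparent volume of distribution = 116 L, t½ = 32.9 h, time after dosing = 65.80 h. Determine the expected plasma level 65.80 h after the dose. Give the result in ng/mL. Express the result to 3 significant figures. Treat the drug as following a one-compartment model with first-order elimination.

C₀ = Dose / Vd = 781.0 / 116 = 6.733 mg/L
k = ln2 / t½ = 0.693147 / 32.9 = 0.02107 h⁻¹
t / t½ = 65.80 / 32.9 = 2 half-lives
C = C₀ × (1/2)^2 = 6.733 × 0.2500 = 1.683 mg/L
Convert: 1.683 mg/L × 1000 = 1683 ng/mL

1680 ng/mL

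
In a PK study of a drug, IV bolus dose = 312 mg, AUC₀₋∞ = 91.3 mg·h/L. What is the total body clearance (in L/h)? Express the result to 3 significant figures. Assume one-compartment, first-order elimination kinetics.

CL = Dose / AUC = 312 / 91.3 = 3.417 L/h

3.42 L/h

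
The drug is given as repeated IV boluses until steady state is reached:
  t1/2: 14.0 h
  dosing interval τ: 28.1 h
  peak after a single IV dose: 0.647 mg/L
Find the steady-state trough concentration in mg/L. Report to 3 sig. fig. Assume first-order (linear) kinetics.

k = ln2 / t½ = 0.693147 / 14.0 = 0.04951 h⁻¹
e^(−kτ) = e^(−0.04951 × 28.1) = 0.2488
Accumulation ratio R = 1 / (1 − e^(−kτ)) = 1 / (1 − 0.2488) = 1.331
Steady-state trough = C₀ × R × e^(−kτ) = 0.647 × 1.331 × 0.2488 = 0.2143 mg/L

0.214 mg/L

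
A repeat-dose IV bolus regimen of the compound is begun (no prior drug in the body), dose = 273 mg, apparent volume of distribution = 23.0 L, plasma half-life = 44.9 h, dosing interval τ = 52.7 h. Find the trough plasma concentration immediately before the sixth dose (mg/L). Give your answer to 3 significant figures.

C₀ per dose = Dose / Vd = 273 / 23.0 = 11.87 mg/L
k = ln2 / t½ = 0.693147 / 44.9 = 0.01544 h⁻¹
Fraction remaining after one interval: r = e^(−kτ) = e^(−0.01544 × 52.7) = 0.4432
Before dose 6, 5 doses have been given (aged 1τ, 2τ, 3τ, 4τ, 5τ).
C_trough = C₀ × (r + r² + … + r^5) = C₀ × r(1−r^5)/(1−r)
        = 11.87 × 0.4432 × (1 − 0.01710) / (1 − 0.4432) = 9.287 mg/L

9.29 mg/L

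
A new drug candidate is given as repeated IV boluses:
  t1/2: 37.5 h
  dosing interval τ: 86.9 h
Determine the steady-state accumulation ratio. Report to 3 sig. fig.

k = ln2 / t½ = 0.693147 / 37.5 = 0.01848 h⁻¹
e^(−kτ) = e^(−0.01848 × 86.9) = 0.2007
Accumulation ratio R = 1 / (1 − e^(−kτ)) = 1 / (1 − 0.2007) = 1.251

1.25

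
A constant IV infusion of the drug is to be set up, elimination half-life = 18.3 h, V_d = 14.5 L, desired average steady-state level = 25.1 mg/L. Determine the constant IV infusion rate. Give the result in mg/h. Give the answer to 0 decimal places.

14 mg/h

k = ln2 / t½ = 0.693147 / 18.3 = 0.03788 h⁻¹
CL = k × Vd = 0.03788 × 14.5 = 0.5493 L/h
At steady state, infusion rate R₀ = Css × CL = 25.1 × 0.5493 = 13.79 mg/h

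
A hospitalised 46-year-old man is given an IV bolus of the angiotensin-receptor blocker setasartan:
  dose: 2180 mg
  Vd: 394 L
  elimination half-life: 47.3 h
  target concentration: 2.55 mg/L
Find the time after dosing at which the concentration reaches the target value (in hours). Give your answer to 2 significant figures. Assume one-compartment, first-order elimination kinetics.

53 h

C₀ = Dose / Vd = 2180 / 394 = 5.533 mg/L
k = ln2 / t½ = 0.693147 / 47.3 = 0.01465 h⁻¹
t = ln(C₀ / C) / k = ln(5.533 / 2.55) / 0.01465
  = ln(2.170) / 0.01465 = 0.7747 / 0.01465 = 52.88 h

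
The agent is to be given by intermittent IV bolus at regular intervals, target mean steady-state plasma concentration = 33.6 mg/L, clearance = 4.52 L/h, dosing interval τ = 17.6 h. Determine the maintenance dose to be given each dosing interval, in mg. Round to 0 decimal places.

At steady state, Dose/τ = Css × CL.
Dose = Css × CL × τ = 33.6 × 4.520 × 17.6 = 2673 mg

2673 mg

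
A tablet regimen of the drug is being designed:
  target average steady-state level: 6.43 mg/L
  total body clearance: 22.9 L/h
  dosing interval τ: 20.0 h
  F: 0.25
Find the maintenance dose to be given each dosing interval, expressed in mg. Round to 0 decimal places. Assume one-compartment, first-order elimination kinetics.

At steady state, F × (Dose/τ) = Css × CL.
Dose = Css × CL × τ / F = 6.43 × 22.90 × 20.0 / 0.25 = 11780 mg

11780 mg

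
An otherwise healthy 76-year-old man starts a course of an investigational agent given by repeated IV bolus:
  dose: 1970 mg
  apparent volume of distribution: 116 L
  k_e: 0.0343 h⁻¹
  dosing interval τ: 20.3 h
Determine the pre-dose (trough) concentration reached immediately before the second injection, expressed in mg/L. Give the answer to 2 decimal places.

8.46 mg/L

C₀ per dose = Dose / Vd = 1970 / 116 = 16.98 mg/L
Fraction remaining after one interval: r = e^(−kτ) = e^(−0.03430 × 20.3) = 0.4984
Before dose 2, 1 dose has been given (aged 1τ).
C_trough = C₀ × r = 16.98 × 0.4984 = 8.463 mg/L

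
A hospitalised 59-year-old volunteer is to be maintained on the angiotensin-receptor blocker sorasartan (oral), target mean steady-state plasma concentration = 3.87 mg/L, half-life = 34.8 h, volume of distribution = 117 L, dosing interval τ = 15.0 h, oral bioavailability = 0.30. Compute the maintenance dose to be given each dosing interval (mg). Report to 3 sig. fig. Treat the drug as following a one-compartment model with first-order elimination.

451 mg

k = ln2 / t½ = 0.693147 / 34.8 = 0.01992 h⁻¹
CL = k × Vd = 0.01992 × 117 = 2.331 L/h
At steady state, F × (Dose/τ) = Css × CL.
Dose = Css × CL × τ / F = 3.87 × 2.331 × 15.0 / 0.30 = 451.0 mg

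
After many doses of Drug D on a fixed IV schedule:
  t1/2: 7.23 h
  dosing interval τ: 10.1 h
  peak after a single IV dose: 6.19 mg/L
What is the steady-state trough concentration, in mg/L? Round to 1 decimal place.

3.8 mg/L

k = ln2 / t½ = 0.693147 / 7.23 = 0.09587 h⁻¹
e^(−kτ) = e^(−0.09587 × 10.1) = 0.3797
Accumulation ratio R = 1 / (1 − e^(−kτ)) = 1 / (1 − 0.3797) = 1.612
Steady-state trough = C₀ × R × e^(−kτ) = 6.19 × 1.612 × 0.3797 = 3.789 mg/L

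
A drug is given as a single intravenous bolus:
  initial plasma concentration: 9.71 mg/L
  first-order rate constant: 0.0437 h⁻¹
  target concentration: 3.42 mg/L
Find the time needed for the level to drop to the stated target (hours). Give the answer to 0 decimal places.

24 h

t = ln(C₀ / C) / k = ln(9.710 / 3.42) / 0.04370
  = ln(2.839) / 0.04370 = 1.043 / 0.04370 = 23.87 h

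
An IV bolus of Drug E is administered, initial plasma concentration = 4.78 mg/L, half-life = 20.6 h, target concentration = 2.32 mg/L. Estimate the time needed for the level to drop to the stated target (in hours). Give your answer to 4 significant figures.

k = ln2 / t½ = 0.693147 / 20.6 = 0.03365 h⁻¹
t = ln(C₀ / C) / k = ln(4.780 / 2.32) / 0.03365
  = ln(2.060) / 0.03365 = 0.7227 / 0.03365 = 21.48 h

21.48 h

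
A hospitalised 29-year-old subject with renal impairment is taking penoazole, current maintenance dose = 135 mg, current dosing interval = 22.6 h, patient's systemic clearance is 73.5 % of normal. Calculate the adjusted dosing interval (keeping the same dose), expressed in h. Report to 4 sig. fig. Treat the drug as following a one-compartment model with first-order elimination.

To keep the same average steady-state level, dosing rate must scale with clearance.
CL ratio = 73.5 / 100 = 0.7350
New interval (same dose) = 22.6 / 0.7350 = 30.75 h

30.75 h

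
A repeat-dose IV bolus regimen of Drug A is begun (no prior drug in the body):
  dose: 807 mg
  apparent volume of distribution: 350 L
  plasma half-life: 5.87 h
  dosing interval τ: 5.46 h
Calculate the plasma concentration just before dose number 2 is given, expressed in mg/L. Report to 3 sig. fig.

1.21 mg/L

C₀ per dose = Dose / Vd = 807 / 350 = 2.306 mg/L
k = ln2 / t½ = 0.693147 / 5.87 = 0.1181 h⁻¹
Fraction remaining after one interval: r = e^(−kτ) = e^(−0.1181 × 5.46) = 0.5248
Before dose 2, 1 dose has been given (aged 1τ).
C_trough = C₀ × r = 2.306 × 0.5248 = 1.210 mg/L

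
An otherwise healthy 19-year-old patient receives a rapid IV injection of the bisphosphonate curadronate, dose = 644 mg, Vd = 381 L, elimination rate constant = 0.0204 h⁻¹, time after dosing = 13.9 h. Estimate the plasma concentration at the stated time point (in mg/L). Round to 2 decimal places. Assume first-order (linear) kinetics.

1.27 mg/L

C₀ = Dose / Vd = 644.0 / 381 = 1.690 mg/L
C = C₀ · e^(−k·t) = 1.690 × e^(−0.02040 × 13.9)
  = 1.690 × 0.7531 = 1.273 mg/L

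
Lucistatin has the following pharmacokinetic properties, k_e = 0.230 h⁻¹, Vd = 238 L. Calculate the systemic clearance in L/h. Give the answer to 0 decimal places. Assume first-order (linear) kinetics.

55 L/h

CL = k × Vd = 0.230 × 238 = 54.74 L/h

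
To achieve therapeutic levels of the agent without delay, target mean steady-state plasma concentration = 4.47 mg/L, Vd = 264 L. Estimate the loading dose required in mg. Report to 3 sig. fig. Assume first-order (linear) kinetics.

LD = Css × Vd = 4.47 × 264 = 1180 mg

1180 mg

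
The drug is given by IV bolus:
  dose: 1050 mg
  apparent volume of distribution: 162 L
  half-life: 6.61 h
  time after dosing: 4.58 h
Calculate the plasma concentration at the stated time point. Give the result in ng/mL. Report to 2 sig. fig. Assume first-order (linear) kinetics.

4000 ng/mL

C₀ = Dose / Vd = 1050 / 162 = 6.481 mg/L
k = ln2 / t½ = 0.693147 / 6.61 = 0.1049 h⁻¹
C = C₀ · e^(−k·t) = 6.481 × e^(−0.1049 × 4.58)
  = 6.481 × 0.6185 = 4.008 mg/L
Convert: 4.008 mg/L × 1000 = 4008 ng/mL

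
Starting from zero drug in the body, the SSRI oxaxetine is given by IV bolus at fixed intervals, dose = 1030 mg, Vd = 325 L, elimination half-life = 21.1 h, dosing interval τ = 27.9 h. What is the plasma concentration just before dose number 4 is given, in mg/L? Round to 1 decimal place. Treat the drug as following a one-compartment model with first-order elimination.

2.0 mg/L

C₀ per dose = Dose / Vd = 1030 / 325 = 3.169 mg/L
k = ln2 / t½ = 0.693147 / 21.1 = 0.03285 h⁻¹
Fraction remaining after one interval: r = e^(−kτ) = e^(−0.03285 × 27.9) = 0.3999
Before dose 4, 3 doses have been given (aged 1τ, 2τ, 3τ).
C_trough = C₀ × (r + r² + … + r^3) = C₀ × r(1−r^3)/(1−r)
        = 3.169 × 0.3999 × (1 − 0.06395) / (1 − 0.3999) = 1.977 mg/L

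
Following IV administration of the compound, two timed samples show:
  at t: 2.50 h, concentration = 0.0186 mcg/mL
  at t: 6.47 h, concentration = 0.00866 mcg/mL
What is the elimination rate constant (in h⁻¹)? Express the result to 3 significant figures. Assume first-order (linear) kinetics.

0.193 h⁻¹

k = ln(C₁/C₂) / (t₂ − t₁) = ln(0.0186/0.00866) / (6.47 − 2.50)
  = 0.7644 / 3.970 = 0.1925 h⁻¹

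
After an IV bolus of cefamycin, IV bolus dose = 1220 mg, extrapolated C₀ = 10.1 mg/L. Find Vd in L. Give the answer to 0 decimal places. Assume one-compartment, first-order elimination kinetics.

Vd = Dose / C₀ = 1220 / 10.1 = 120.8 L

121 L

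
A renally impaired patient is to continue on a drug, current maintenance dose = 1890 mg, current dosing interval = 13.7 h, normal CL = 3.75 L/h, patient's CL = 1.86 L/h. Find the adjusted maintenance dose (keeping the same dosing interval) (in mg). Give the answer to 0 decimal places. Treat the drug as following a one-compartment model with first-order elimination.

937 mg

To keep the same average steady-state level, dosing rate must scale with clearance.
CL ratio = 1.86 / 3.75 = 0.4960
New dose (same interval) = 1890 × 0.4960 = 937.4 mg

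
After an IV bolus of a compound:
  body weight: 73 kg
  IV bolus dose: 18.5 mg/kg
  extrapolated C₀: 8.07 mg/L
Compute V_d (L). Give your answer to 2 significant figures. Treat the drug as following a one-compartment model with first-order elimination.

Dose = 18.5 × 73 = 1351 mg
Vd = Dose / C₀ = 1351 / 8.07 = 167.4 L

170 L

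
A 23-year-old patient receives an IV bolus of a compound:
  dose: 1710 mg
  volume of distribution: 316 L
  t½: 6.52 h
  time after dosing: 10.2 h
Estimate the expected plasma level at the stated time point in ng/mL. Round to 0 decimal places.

1830 ng/mL

C₀ = Dose / Vd = 1710 / 316 = 5.411 mg/L
k = ln2 / t½ = 0.693147 / 6.52 = 0.1063 h⁻¹
C = C₀ · e^(−k·t) = 5.411 × e^(−0.1063 × 10.2)
  = 5.411 × 0.3382 = 1.830 mg/L
Convert: 1.830 mg/L × 1000 = 1830 ng/mL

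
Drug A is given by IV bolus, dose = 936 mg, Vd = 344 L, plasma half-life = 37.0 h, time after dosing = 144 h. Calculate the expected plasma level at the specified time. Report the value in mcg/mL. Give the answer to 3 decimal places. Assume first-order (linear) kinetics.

C₀ = Dose / Vd = 936.0 / 344 = 2.721 mg/L
k = ln2 / t½ = 0.693147 / 37.0 = 0.01873 h⁻¹
C = C₀ · e^(−k·t) = 2.721 × e^(−0.01873 × 144)
  = 2.721 × 0.06740 = 0.1834 mg/L
(0.1834 mg/L = 0.1834 mcg/mL)

0.183 mcg/mL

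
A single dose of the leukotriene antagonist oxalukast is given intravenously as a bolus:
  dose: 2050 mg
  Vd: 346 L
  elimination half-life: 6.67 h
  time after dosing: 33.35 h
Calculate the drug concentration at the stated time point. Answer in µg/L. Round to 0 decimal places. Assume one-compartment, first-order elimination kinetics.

185 µg/L

C₀ = Dose / Vd = 2050 / 346 = 5.925 mg/L
k = ln2 / t½ = 0.693147 / 6.67 = 0.1039 h⁻¹
t / t½ = 33.35 / 6.67 = 5 half-lives
C = C₀ × (1/2)^5 = 5.925 × 0.03125 = 0.1852 mg/L
Convert: 0.1852 mg/L × 1000 = 185.2 µg/L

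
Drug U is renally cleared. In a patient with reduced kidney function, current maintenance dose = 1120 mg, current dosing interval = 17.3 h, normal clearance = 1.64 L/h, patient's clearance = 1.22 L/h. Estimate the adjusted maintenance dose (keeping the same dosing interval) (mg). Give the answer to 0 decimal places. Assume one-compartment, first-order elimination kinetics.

833 mg

To keep the same average steady-state level, dosing rate must scale with clearance.
CL ratio = 1.22 / 1.64 = 0.7439
New dose (same interval) = 1120 × 0.7439 = 833.2 mg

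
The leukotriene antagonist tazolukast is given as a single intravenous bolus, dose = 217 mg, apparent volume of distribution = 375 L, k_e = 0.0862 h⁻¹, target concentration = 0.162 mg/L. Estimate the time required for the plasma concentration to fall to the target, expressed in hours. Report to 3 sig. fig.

C₀ = Dose / Vd = 217.0 / 375 = 0.5787 mg/L
t = ln(C₀ / C) / k = ln(0.5787 / 0.162) / 0.08620
  = ln(3.572) / 0.08620 = 1.273 / 0.08620 = 14.77 h

14.8 h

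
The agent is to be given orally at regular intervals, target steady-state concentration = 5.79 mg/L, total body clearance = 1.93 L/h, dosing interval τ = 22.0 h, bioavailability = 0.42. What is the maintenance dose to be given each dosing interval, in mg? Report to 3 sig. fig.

At steady state, F × (Dose/τ) = Css × CL.
Dose = Css × CL × τ / F = 5.79 × 1.930 × 22.0 / 0.42 = 585.3 mg

585 mg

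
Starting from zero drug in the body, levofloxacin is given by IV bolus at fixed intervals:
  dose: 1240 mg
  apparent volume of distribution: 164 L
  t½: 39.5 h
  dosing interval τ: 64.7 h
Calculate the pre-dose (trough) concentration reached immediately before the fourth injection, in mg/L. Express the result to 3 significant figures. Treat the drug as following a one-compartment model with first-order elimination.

3.46 mg/L

C₀ per dose = Dose / Vd = 1240 / 164 = 7.561 mg/L
k = ln2 / t½ = 0.693147 / 39.5 = 0.01755 h⁻¹
Fraction remaining after one interval: r = e^(−kτ) = e^(−0.01755 × 64.7) = 0.3213
Before dose 4, 3 doses have been given (aged 1τ, 2τ, 3τ).
C_trough = C₀ × (r + r² + … + r^3) = C₀ × r(1−r^3)/(1−r)
        = 7.561 × 0.3213 × (1 − 0.03317) / (1 − 0.3213) = 3.461 mg/L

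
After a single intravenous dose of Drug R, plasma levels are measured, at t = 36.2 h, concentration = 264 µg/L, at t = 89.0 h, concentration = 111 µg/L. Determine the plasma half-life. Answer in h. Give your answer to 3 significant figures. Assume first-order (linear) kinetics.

k = ln(C₁/C₂) / (t₂ − t₁) = ln(264/111) / (89.0 − 36.2)
  = 0.8664 / 52.80 = 0.01641 h⁻¹
t½ = ln2 / k = 0.693147 / 0.01641 = 42.24 h

42.2 h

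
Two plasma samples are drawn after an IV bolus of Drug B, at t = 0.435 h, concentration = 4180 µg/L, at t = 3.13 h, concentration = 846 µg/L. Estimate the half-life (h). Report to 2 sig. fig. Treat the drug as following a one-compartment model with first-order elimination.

1.2 h

k = ln(C₁/C₂) / (t₂ − t₁) = ln(4180/846) / (3.13 − 0.435)
  = 1.598 / 2.695 = 0.5929 h⁻¹
t½ = ln2 / k = 0.693147 / 0.5929 = 1.169 h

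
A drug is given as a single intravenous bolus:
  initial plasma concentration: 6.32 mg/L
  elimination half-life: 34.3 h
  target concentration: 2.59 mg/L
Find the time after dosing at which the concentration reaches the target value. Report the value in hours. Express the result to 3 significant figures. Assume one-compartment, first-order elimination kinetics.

44.1 h

k = ln2 / t½ = 0.693147 / 34.3 = 0.02021 h⁻¹
t = ln(C₀ / C) / k = ln(6.320 / 2.59) / 0.02021
  = ln(2.440) / 0.02021 = 0.8920 / 0.02021 = 44.14 h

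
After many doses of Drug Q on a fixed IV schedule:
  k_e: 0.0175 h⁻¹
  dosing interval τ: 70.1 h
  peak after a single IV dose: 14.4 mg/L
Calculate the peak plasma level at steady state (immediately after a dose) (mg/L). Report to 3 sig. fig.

20.4 mg/L

e^(−kτ) = e^(−0.01750 × 70.1) = 0.2932
Accumulation ratio R = 1 / (1 − e^(−kτ)) = 1 / (1 − 0.2932) = 1.415
Steady-state peak = C₀ × R = 14.4 × 1.415 = 20.38 mg/L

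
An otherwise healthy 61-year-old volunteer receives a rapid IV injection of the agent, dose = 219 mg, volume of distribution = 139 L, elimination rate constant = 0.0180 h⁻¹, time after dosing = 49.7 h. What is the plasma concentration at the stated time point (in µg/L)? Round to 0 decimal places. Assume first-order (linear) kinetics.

C₀ = Dose / Vd = 219.0 / 139 = 1.576 mg/L
C = C₀ · e^(−k·t) = 1.576 × e^(−0.01800 × 49.7)
  = 1.576 × 0.4088 = 0.6443 mg/L
Convert: 0.6443 mg/L × 1000 = 644.3 µg/L

644 µg/L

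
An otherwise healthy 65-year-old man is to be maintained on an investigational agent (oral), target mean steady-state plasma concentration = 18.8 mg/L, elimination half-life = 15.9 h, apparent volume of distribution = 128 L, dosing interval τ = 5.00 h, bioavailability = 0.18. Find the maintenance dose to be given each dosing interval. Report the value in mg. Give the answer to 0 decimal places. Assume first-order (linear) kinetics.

k = ln2 / t½ = 0.693147 / 15.9 = 0.04359 h⁻¹
CL = k × Vd = 0.04359 × 128 = 5.580 L/h
At steady state, F × (Dose/τ) = Css × CL.
Dose = Css × CL × τ / F = 18.8 × 5.580 × 5.00 / 0.18 = 2914 mg

2914 mg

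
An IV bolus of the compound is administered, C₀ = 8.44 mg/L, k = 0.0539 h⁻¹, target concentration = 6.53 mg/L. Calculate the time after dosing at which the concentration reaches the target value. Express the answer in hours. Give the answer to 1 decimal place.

t = ln(C₀ / C) / k = ln(8.440 / 6.53) / 0.05390
  = ln(1.292) / 0.05390 = 0.2562 / 0.05390 = 4.753 h

4.8 h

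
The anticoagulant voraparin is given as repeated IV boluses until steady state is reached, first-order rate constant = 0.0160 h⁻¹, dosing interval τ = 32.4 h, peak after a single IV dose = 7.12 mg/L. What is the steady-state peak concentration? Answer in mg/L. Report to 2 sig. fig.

18 mg/L

e^(−kτ) = e^(−0.01600 × 32.4) = 0.5955
Accumulation ratio R = 1 / (1 − e^(−kτ)) = 1 / (1 − 0.5955) = 2.472
Steady-state peak = C₀ × R = 7.12 × 2.472 = 17.60 mg/L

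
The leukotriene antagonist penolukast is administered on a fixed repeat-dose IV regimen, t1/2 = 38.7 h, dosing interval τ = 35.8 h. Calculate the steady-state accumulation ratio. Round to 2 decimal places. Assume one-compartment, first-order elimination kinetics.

2.11

k = ln2 / t½ = 0.693147 / 38.7 = 0.01791 h⁻¹
e^(−kτ) = e^(−0.01791 × 35.8) = 0.5267
Accumulation ratio R = 1 / (1 − e^(−kτ)) = 1 / (1 − 0.5267) = 2.113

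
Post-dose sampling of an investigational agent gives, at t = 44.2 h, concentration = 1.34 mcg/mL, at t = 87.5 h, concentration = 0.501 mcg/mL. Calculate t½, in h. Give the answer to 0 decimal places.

31 h

k = ln(C₁/C₂) / (t₂ − t₁) = ln(1.34/0.501) / (87.5 − 44.2)
  = 0.9838 / 43.30 = 0.02272 h⁻¹
t½ = ln2 / k = 0.693147 / 0.02272 = 30.51 h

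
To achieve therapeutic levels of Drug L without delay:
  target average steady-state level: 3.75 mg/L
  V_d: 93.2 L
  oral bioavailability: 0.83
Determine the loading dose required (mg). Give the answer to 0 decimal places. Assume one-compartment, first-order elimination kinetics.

421 mg

LD = Css × Vd / F = 3.75 × 93.2 / 0.83 = 421.1 mg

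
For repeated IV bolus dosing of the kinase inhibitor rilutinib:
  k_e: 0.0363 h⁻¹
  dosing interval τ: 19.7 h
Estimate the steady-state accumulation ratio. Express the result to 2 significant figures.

2.0

e^(−kτ) = e^(−0.03630 × 19.7) = 0.4891
Accumulation ratio R = 1 / (1 − e^(−kτ)) = 1 / (1 − 0.4891) = 1.957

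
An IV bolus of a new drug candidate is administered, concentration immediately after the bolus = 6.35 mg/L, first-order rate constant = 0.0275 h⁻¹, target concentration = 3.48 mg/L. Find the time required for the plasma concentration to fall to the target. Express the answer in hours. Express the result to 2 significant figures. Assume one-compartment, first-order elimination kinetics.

22 h

t = ln(C₀ / C) / k = ln(6.350 / 3.48) / 0.02750
  = ln(1.825) / 0.02750 = 0.6016 / 0.02750 = 21.88 h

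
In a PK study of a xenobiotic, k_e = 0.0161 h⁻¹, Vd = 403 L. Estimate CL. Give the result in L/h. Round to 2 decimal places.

CL = k × Vd = 0.0161 × 403 = 6.488 L/h

6.49 L/h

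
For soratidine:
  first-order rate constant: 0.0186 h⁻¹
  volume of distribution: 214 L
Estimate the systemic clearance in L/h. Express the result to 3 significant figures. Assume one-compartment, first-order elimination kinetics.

CL = k × Vd = 0.0186 × 214 = 3.980 L/h

3.98 L/h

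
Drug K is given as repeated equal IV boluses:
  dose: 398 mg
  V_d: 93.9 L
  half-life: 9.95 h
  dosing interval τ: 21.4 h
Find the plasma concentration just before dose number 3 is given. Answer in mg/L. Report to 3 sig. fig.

C₀ per dose = Dose / Vd = 398 / 93.9 = 4.239 mg/L
k = ln2 / t½ = 0.693147 / 9.95 = 0.06966 h⁻¹
Fraction remaining after one interval: r = e^(−kτ) = e^(−0.06966 × 21.4) = 0.2252
Before dose 3, 2 doses have been given (aged 1τ, 2τ).
C_trough = C₀ × (r + r²) = 4.239 × (0.2252 + 0.05072) = 1.170 mg/L

1.17 mg/L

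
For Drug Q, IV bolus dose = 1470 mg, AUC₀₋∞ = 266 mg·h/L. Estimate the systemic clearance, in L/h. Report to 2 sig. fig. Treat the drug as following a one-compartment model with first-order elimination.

CL = Dose / AUC = 1470 / 266 = 5.526 L/h

5.5 L/h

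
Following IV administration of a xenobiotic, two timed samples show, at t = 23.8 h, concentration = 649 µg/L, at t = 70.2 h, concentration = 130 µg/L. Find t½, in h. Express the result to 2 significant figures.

k = ln(C₁/C₂) / (t₂ − t₁) = ln(649/130) / (70.2 − 23.8)
  = 1.608 / 46.40 = 0.03466 h⁻¹
t½ = ln2 / k = 0.693147 / 0.03466 = 20.00 h

20 h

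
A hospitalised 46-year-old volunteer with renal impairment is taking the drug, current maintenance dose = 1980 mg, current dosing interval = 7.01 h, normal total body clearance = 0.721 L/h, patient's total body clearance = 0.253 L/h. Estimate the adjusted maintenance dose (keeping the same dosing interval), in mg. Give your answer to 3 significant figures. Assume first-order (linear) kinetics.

To keep the same average steady-state level, dosing rate must scale with clearance.
CL ratio = 0.253 / 0.721 = 0.3509
New dose (same interval) = 1980 × 0.3509 = 694.8 mg

695 mg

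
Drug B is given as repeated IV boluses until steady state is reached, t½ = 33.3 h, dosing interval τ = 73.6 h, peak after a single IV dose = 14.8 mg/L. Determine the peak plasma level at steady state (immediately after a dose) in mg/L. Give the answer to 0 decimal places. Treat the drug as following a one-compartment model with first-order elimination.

k = ln2 / t½ = 0.693147 / 33.3 = 0.02082 h⁻¹
e^(−kτ) = e^(−0.02082 × 73.6) = 0.2160
Accumulation ratio R = 1 / (1 − e^(−kτ)) = 1 / (1 − 0.2160) = 1.276
Steady-state peak = C₀ × R = 14.8 × 1.276 = 18.88 mg/L

19 mg/L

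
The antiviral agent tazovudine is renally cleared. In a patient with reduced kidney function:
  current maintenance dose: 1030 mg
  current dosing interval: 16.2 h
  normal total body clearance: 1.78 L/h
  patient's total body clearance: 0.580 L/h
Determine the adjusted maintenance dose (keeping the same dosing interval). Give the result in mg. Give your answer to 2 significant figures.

340 mg

To keep the same average steady-state level, dosing rate must scale with clearance.
CL ratio = 0.580 / 1.78 = 0.3258
New dose (same interval) = 1030 × 0.3258 = 335.6 mg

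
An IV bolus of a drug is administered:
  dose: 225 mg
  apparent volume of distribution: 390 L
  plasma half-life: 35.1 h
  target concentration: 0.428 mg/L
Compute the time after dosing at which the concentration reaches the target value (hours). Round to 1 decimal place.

C₀ = Dose / Vd = 225.0 / 390 = 0.5769 mg/L
k = ln2 / t½ = 0.693147 / 35.1 = 0.01975 h⁻¹
t = ln(C₀ / C) / k = ln(0.5769 / 0.428) / 0.01975
  = ln(1.348) / 0.01975 = 0.2986 / 0.01975 = 15.12 h

15.1 h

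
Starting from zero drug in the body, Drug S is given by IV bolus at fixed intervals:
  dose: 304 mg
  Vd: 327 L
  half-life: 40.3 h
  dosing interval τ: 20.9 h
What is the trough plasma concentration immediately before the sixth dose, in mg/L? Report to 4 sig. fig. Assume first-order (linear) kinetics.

1.793 mg/L

C₀ per dose = Dose / Vd = 304 / 327 = 0.9297 mg/L
k = ln2 / t½ = 0.693147 / 40.3 = 0.01720 h⁻¹
Fraction remaining after one interval: r = e^(−kτ) = e^(−0.01720 × 20.9) = 0.6980
Before dose 6, 5 doses have been given (aged 1τ, 2τ, 3τ, 4τ, 5τ).
C_trough = C₀ × (r + r² + … + r^5) = C₀ × r(1−r^5)/(1−r)
        = 0.9297 × 0.6980 × (1 − 0.1657) / (1 − 0.6980) = 1.793 mg/L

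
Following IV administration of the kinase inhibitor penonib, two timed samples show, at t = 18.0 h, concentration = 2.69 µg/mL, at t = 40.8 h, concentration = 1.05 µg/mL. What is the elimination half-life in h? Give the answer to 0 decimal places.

k = ln(C₁/C₂) / (t₂ − t₁) = ln(2.69/1.05) / (40.8 − 18.0)
  = 0.9408 / 22.80 = 0.04126 h⁻¹
t½ = ln2 / k = 0.693147 / 0.04126 = 16.80 h

17 h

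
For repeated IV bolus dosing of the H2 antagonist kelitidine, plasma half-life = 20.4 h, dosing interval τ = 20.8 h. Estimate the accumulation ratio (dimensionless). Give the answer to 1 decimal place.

2.0

k = ln2 / t½ = 0.693147 / 20.4 = 0.03398 h⁻¹
e^(−kτ) = e^(−0.03398 × 20.8) = 0.4932
Accumulation ratio R = 1 / (1 − e^(−kτ)) = 1 / (1 − 0.4932) = 1.973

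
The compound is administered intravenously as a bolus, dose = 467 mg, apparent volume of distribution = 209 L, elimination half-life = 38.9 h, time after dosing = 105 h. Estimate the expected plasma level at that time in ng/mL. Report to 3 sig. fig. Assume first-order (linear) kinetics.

C₀ = Dose / Vd = 467.0 / 209 = 2.234 mg/L
k = ln2 / t½ = 0.693147 / 38.9 = 0.01782 h⁻¹
C = C₀ · e^(−k·t) = 2.234 × e^(−0.01782 × 105)
  = 2.234 × 0.1540 = 0.3440 mg/L
Convert: 0.3440 mg/L × 1000 = 344.0 ng/mL

344 ng/mL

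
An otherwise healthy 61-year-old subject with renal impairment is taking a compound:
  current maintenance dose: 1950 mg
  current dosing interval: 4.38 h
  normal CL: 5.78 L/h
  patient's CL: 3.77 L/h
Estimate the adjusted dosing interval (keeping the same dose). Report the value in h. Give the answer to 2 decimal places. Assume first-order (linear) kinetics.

To keep the same average steady-state level, dosing rate must scale with clearance.
CL ratio = 3.77 / 5.78 = 0.6522
New interval (same dose) = 4.38 / 0.6522 = 6.716 h

6.72 h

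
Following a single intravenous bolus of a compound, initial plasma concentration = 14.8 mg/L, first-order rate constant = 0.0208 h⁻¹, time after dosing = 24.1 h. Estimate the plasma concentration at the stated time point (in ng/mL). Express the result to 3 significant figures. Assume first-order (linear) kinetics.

8970 ng/mL

C = C₀ · e^(−k·t) = 14.80 × e^(−0.02080 × 24.1)
  = 14.80 × 0.6058 = 8.966 mg/L
Convert: 8.966 mg/L × 1000 = 8966 ng/mL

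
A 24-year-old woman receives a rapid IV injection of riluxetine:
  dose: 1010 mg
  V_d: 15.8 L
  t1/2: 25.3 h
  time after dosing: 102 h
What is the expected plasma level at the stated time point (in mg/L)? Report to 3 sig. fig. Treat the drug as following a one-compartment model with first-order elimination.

3.91 mg/L

C₀ = Dose / Vd = 1010 / 15.8 = 63.92 mg/L
k = ln2 / t½ = 0.693147 / 25.3 = 0.02740 h⁻¹
C = C₀ · e^(−k·t) = 63.92 × e^(−0.02740 × 102)
  = 63.92 × 0.06113 = 3.907 mg/L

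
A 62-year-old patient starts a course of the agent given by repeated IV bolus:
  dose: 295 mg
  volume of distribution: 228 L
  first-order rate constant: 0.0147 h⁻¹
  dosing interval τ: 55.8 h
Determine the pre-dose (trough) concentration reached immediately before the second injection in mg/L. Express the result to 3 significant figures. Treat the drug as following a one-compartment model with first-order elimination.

C₀ per dose = Dose / Vd = 295 / 228 = 1.294 mg/L
Fraction remaining after one interval: r = e^(−kτ) = e^(−0.01470 × 55.8) = 0.4403
Before dose 2, 1 dose has been given (aged 1τ).
C_trough = C₀ × r = 1.294 × 0.4403 = 0.5697 mg/L

0.570 mg/L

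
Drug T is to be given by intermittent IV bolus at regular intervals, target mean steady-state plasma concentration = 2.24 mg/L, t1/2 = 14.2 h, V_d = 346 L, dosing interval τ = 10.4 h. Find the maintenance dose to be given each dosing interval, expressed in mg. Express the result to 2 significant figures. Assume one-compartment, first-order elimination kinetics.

k = ln2 / t½ = 0.693147 / 14.2 = 0.04881 h⁻¹
CL = k × Vd = 0.04881 × 346 = 16.89 L/h
At steady state, Dose/τ = Css × CL.
Dose = Css × CL × τ = 2.24 × 16.89 × 10.4 = 393.5 mg

390 mg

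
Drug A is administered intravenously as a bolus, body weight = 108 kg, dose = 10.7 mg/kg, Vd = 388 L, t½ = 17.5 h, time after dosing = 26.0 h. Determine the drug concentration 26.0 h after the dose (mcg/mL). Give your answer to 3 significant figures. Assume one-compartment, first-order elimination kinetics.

Total dose = 10.7 × 108 = 1156 mg
C₀ = Dose / Vd = 1156 / 388 = 2.979 mg/L
k = ln2 / t½ = 0.693147 / 17.5 = 0.03961 h⁻¹
C = C₀ · e^(−k·t) = 2.979 × e^(−0.03961 × 26.0)
  = 2.979 × 0.3571 = 1.064 mg/L
(1.064 mg/L = 1.064 mcg/mL)

1.06 mcg/mL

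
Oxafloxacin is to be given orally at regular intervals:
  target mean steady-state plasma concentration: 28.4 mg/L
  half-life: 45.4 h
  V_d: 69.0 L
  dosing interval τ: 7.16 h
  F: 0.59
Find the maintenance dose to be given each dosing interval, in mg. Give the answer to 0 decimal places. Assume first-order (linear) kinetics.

363 mg

k = ln2 / t½ = 0.693147 / 45.4 = 0.01527 h⁻¹
CL = k × Vd = 0.01527 × 69.0 = 1.054 L/h
At steady state, F × (Dose/τ) = Css × CL.
Dose = Css × CL × τ / F = 28.4 × 1.054 × 7.16 / 0.59 = 363.3 mg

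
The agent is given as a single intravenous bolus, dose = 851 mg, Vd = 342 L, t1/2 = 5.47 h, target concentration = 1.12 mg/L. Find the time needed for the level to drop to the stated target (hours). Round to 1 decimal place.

C₀ = Dose / Vd = 851.0 / 342 = 2.488 mg/L
k = ln2 / t½ = 0.693147 / 5.47 = 0.1267 h⁻¹
t = ln(C₀ / C) / k = ln(2.488 / 1.12) / 0.1267
  = ln(2.221) / 0.1267 = 0.7980 / 0.1267 = 6.298 h

6.3 h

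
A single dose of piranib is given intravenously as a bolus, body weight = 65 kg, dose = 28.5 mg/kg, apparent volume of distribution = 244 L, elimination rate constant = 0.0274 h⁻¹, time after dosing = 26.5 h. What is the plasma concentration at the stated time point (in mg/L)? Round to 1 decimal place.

3.7 mg/L

Total dose = 28.5 × 65 = 1853 mg
C₀ = Dose / Vd = 1853 / 244 = 7.594 mg/L
C = C₀ · e^(−k·t) = 7.594 × e^(−0.02740 × 26.5)
  = 7.594 × 0.4838 = 3.674 mg/L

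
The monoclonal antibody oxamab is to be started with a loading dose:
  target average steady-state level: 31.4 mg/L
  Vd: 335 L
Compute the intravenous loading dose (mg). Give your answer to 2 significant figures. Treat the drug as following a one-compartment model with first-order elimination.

LD = Css × Vd = 31.4 × 335 = 10520 mg

11000 mg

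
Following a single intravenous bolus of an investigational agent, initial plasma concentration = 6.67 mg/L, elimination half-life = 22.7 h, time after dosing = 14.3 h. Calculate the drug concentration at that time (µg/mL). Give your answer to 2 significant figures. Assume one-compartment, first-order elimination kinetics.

k = ln2 / t½ = 0.693147 / 22.7 = 0.03054 h⁻¹
C = C₀ · e^(−k·t) = 6.670 × e^(−0.03054 × 14.3)
  = 6.670 × 0.6462 = 4.310 mg/L
(4.310 mg/L = 4.310 µg/mL)

4.3 µg/mL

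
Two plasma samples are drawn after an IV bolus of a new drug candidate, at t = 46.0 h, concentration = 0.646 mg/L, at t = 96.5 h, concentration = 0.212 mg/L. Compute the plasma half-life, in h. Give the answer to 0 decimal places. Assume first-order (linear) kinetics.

31 h

k = ln(C₁/C₂) / (t₂ − t₁) = ln(0.646/0.212) / (96.5 − 46.0)
  = 1.114 / 50.50 = 0.02206 h⁻¹
t½ = ln2 / k = 0.693147 / 0.02206 = 31.42 h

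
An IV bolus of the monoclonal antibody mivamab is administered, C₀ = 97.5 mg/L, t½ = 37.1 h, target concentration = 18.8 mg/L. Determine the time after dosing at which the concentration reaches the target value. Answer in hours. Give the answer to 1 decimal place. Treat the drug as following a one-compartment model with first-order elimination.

k = ln2 / t½ = 0.693147 / 37.1 = 0.01868 h⁻¹
t = ln(C₀ / C) / k = ln(97.50 / 18.8) / 0.01868
  = ln(5.186) / 0.01868 = 1.646 / 0.01868 = 88.12 h

88.1 h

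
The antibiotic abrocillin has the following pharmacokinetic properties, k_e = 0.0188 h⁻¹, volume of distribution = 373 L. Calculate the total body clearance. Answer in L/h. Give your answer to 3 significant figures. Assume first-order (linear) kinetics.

7.01 L/h

CL = k × Vd = 0.0188 × 373 = 7.012 L/h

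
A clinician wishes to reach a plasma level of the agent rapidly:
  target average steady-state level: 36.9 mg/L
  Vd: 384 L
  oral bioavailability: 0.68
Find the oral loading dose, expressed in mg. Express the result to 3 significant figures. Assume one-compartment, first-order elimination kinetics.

LD = Css × Vd / F = 36.9 × 384 / 0.68 = 20840 mg

20800 mg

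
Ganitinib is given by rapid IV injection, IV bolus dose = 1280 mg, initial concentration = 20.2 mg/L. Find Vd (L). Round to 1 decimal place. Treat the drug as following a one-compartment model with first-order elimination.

63.4 L

Vd = Dose / C₀ = 1280 / 20.2 = 63.37 L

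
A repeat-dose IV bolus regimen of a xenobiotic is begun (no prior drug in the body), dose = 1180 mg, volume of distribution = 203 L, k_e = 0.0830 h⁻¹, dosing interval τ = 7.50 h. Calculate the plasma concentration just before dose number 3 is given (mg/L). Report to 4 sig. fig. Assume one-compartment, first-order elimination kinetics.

C₀ per dose = Dose / Vd = 1180 / 203 = 5.813 mg/L
Fraction remaining after one interval: r = e^(−kτ) = e^(−0.08300 × 7.50) = 0.5366
Before dose 3, 2 doses have been given (aged 1τ, 2τ).
C_trough = C₀ × (r + r²) = 5.813 × (0.5366 + 0.2879) = 4.793 mg/L

4.793 mg/L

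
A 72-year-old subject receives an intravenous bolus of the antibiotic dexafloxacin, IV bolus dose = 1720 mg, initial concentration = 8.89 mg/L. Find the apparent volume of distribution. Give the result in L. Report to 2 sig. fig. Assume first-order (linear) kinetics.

190 L

Vd = Dose / C₀ = 1720 / 8.89 = 193.5 L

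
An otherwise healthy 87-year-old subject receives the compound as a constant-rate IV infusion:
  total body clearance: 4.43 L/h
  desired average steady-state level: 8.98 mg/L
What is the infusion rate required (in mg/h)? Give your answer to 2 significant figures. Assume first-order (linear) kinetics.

40 mg/h

At steady state, infusion rate R₀ = Css × CL = 8.98 × 4.430 = 39.78 mg/h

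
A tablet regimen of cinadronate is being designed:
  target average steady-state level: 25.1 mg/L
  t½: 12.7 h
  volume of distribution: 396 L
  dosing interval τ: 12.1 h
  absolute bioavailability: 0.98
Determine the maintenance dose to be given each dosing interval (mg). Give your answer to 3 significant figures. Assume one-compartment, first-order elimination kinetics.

k = ln2 / t½ = 0.693147 / 12.7 = 0.05458 h⁻¹
CL = k × Vd = 0.05458 × 396 = 21.61 L/h
At steady state, F × (Dose/τ) = Css × CL.
Dose = Css × CL × τ / F = 25.1 × 21.61 × 12.1 / 0.98 = 6697 mg

6700 mg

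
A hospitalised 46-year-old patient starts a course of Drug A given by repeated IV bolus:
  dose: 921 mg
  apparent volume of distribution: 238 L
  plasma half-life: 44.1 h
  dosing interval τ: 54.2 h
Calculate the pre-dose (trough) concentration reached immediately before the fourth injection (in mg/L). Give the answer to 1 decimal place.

C₀ per dose = Dose / Vd = 921 / 238 = 3.870 mg/L
k = ln2 / t½ = 0.693147 / 44.1 = 0.01572 h⁻¹
Fraction remaining after one interval: r = e^(−kτ) = e^(−0.01572 × 54.2) = 0.4266
Before dose 4, 3 doses have been given (aged 1τ, 2τ, 3τ).
C_trough = C₀ × (r + r² + … + r^3) = C₀ × r(1−r^3)/(1−r)
        = 3.870 × 0.4266 × (1 − 0.07764) / (1 − 0.4266) = 2.656 mg/L

2.7 mg/L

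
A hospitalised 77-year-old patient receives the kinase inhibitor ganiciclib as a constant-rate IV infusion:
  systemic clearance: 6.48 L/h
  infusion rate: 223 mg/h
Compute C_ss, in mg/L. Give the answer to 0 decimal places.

34 mg/L

At steady state Css = R₀ / CL = 223 / 6.480 = 34.41 mg/L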